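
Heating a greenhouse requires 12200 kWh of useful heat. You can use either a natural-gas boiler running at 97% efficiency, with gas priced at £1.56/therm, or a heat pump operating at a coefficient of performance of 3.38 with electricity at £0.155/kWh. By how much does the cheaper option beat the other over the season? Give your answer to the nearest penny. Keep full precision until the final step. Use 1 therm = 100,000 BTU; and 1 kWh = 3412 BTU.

£109.99

Heat load = 12200 kWh × 3412 = 41,626,400 BTU
Gas: input = 41,626,400 / 0.970 = 42,913,814 BTU = 429.1 therm → 429.1 × £1.56 = £669.46
Heat pump: 41,626,400 BTU / 3412 = 12,200 kWh heat; / 3.38 = 3,609 kWh in → × £0.155 = £559.47
Difference = |£669.46 − £559.47| = £109.99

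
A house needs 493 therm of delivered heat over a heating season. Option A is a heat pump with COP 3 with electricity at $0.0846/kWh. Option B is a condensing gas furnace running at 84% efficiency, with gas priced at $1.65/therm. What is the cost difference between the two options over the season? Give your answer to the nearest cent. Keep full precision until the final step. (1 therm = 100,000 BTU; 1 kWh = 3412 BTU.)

Heat load = 493 therm × 100,000 = 49,300,000 BTU
Gas: input = 49,300,000 / 0.84 = 58,690,476 BTU = 586.9 therm → 586.9 × $1.65 = $968.39
Heat pump: 49,300,000 BTU / 3412 = 14,450 kWh heat; / 3 = 4,816 kWh in → × $0.0846 = $407.46
Difference = |$968.39 − $407.46| = $560.93

$560.93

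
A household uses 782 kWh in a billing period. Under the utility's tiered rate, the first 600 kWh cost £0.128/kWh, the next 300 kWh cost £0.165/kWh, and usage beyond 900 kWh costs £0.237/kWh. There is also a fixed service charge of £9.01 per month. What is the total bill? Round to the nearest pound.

First 600 kWh × £0.128 = £76.80
Next 182 kWh × £0.165 = £30.03
Remaining tier: 0 kWh (not reached)
Energy charge = £106.83; + service £9.01 = £115.84 ≈ £116

£116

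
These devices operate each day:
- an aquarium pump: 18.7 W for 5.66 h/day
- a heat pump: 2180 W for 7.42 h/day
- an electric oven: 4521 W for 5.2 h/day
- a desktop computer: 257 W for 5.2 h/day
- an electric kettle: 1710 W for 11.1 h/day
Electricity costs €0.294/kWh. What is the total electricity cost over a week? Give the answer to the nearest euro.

aquarium pump: 18.7 W × 5.66 h × 7 d = 741 Wh = 0.7409 kWh
heat pump: 2180 W × 7.42 h × 7 d = 113,229 Wh = 113.2 kWh
electric oven: 4521 W × 5.2 h × 7 d = 164,564 Wh = 164.6 kWh
desktop computer: 257 W × 5.2 h × 7 d = 9,355 Wh = 9.355 kWh
electric kettle: 1710 W × 11.1 h × 7 d = 132,867 Wh = 132.9 kWh
Total energy = 0.7409 + 113.2 + 164.6 + 9.355 + 132.9 = 420.8 kWh
Cost = 420.8 kWh × €0.294 = €123.70 ≈ €124

€124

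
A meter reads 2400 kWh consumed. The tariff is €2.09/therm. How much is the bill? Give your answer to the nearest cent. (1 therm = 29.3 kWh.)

€171.19

2400 kWh × (0.03413 therm/kWh) = 81.91 therm
Cost = 81.91 therm × €2.09/therm = €171.19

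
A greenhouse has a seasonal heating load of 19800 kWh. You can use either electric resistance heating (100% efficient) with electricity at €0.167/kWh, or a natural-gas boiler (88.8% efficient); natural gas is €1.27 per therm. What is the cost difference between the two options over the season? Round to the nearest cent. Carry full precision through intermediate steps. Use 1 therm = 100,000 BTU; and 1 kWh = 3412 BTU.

Heat load = 19800 kWh × 3412 = 67,557,600 BTU
Gas: input = 67,557,600 / 0.888 = 76,078,378 BTU = 760.8 therm → 760.8 × €1.27 = €966.20
Electric: 67,557,600 BTU / 3412 = 19,800 kWh → × €0.167 = €3,306.60
Difference = |€966.20 − €3,306.60| = €2,340.40

€2340.40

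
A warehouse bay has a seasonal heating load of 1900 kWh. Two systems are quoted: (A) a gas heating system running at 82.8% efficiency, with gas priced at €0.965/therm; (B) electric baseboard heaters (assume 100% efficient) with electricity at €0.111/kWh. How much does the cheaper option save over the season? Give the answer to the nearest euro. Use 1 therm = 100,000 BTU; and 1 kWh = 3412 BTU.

Heat load = 1900 kWh × 3412 = 6,482,800 BTU
Gas: input = 6,482,800 / 0.828 = 7,829,469 BTU = 78.29 therm → 78.29 × €0.965 = €75.55
Electric: 6,482,800 BTU / 3412 = 1,900 kWh → × €0.111 = €210.90
Difference = |€75.55 − €210.90| = €135.35 ≈ €135

€135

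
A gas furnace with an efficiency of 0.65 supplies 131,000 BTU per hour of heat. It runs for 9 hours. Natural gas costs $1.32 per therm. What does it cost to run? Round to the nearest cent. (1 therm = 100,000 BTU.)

$23.94

Heat delivered = 131,000 BTU/h × 9 h = 1,179,000 BTU
Gas input = 1,179,000 / 0.65 = 1,813,846 BTU
= 1,813,846 / 100,000 = 18.14 therm
Cost = 18.14 × $1.32/therm = $23.94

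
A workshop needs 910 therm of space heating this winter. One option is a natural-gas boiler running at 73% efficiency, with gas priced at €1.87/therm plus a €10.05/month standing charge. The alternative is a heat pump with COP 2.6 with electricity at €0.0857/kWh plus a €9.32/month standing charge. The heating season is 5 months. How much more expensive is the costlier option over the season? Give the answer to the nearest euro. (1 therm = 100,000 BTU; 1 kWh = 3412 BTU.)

Heat load = 910 therm × 100,000 = 91,000,000 BTU
Gas: input = 91,000,000 / 0.73 = 124,657,534 BTU = 1,247 therm → 1,247 × €1.87 = €2,331.10; + 5 × €10.05 standing = €2,381.35
Heat pump: 91,000,000 BTU / 3412 = 26,670 kWh heat; / 2.6 = 10,260 kWh in → × €0.0857 = €879.10; + 5 × €9.32 standing = €925.70
Difference = |€2,381.35 − €925.70| = €1,455.64 ≈ €1456

€1456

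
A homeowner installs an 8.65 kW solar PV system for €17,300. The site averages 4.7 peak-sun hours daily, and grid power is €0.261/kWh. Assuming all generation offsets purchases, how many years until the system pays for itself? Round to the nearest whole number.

4 years

Daily generation = 8.65 kW × 4.7 h = 40.66 kWh
Annual generation = 40.66 × 365 = 14839 kWh
Annual savings = 14839 × €0.261 = €3,873.00
Payback = €17,300 / €3,873.00 = 4.47 years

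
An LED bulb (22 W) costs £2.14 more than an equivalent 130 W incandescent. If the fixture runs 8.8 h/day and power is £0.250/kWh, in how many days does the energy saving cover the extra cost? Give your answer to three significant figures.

Power saved = 130 − 22 = 108 W
Daily energy saved = 108 W × 8.8 h = 950.4 Wh = 0.9504 kWh
Daily savings = 0.9504 × £0.250 = £0.2376
Payback = £2.14 / £0.2376 per day = 9.007 days

9.01 days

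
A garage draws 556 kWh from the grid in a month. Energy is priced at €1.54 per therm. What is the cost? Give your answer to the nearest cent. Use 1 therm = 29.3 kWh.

556 kWh × (0.03413 therm/kWh) = 18.98 therm
Cost = 18.98 therm × €1.54/therm = €29.22

€29.22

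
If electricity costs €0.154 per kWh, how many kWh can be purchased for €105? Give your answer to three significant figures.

€105 / €0.154 per kWh = 681.8 kWh

682 kWh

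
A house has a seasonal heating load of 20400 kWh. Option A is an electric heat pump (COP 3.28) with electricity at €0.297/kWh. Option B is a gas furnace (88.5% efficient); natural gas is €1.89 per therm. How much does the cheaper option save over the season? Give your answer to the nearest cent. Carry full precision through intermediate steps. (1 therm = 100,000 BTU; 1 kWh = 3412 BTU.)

€360.72

Heat load = 20400 kWh × 3412 = 69,604,800 BTU
Gas: input = 69,604,800 / 0.885 = 78,649,492 BTU = 786.5 therm → 786.5 × €1.89 = €1,486.48
Heat pump: 69,604,800 BTU / 3412 = 20,400 kWh heat; / 3.28 = 6,220 kWh in → × €0.297 = €1,847.20
Difference = |€1,486.48 − €1,847.20| = €360.72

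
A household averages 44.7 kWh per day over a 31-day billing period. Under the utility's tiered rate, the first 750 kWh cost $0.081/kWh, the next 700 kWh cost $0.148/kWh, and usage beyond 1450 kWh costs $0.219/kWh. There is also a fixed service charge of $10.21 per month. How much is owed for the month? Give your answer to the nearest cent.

Usage = 44.7 kWh/day × 31 days = 1385.7 kWh
First 750 kWh × $0.081 = $60.75
Next 635.7 kWh × $0.148 = $94.08
Remaining tier: 0 kWh (not reached)
Energy charge = $154.83; + service $10.21 = $165.04

$165.04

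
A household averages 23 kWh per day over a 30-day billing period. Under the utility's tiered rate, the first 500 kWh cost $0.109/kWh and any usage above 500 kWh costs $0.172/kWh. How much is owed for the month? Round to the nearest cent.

Usage = 23 kWh/day × 30 days = 690 kWh
First 500 kWh × $0.109 = $54.50
Remaining 190 kWh × $0.172 = $32.68
Total = $87.18

$87.18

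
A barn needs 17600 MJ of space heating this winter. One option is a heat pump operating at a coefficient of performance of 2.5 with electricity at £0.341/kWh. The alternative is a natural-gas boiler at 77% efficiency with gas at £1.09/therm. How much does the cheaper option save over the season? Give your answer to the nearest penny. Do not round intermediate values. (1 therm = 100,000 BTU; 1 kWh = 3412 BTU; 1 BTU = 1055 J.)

£430.75

Heat load = 17600 MJ = 17,600,000,000 J / 1055 = 16,682,464 BTU
Gas: input = 16,682,464 / 0.77 = 21,665,538 BTU = 216.7 therm → 216.7 × £1.09 = £236.15
Heat pump: 16,682,464 BTU / 3412 = 4,889 kWh heat; / 2.5 = 1,956 kWh in → × £0.341 = £666.91
Difference = |£236.15 − £666.91| = £430.75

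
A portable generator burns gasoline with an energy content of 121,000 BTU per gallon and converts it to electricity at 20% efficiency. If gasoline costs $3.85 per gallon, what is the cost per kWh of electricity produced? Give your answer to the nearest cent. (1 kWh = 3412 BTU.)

Electrical output per gallon = 121,000 BTU × 0.20 / 3412 BTU/kWh = 7.093 kWh
Cost per kWh = $3.85 / 7.093 kWh = $0.543

$0.54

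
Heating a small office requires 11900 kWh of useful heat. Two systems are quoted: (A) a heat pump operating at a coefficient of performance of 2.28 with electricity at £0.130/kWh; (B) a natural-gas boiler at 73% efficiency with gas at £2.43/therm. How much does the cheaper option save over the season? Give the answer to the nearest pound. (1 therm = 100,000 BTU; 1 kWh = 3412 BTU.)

Heat load = 11900 kWh × 3412 = 40,602,800 BTU
Gas: input = 40,602,800 / 0.73 = 55,620,274 BTU = 556.2 therm → 556.2 × £2.43 = £1,351.57
Heat pump: 40,602,800 BTU / 3412 = 11,900 kWh heat; / 2.28 = 5,219 kWh in → × £0.130 = £678.51
Difference = |£1,351.57 − £678.51| = £673.06 ≈ £673

£673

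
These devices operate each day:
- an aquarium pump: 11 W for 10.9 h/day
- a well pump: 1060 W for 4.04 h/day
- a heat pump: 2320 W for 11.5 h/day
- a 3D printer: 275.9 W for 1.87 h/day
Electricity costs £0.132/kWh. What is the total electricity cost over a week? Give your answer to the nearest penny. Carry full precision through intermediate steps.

£29.20

aquarium pump: 11 W × 10.9 h × 7 d = 839 Wh = 0.8393 kWh
well pump: 1060 W × 4.04 h × 7 d = 29,977 Wh = 29.98 kWh
heat pump: 2320 W × 11.5 h × 7 d = 186,760 Wh = 186.8 kWh
3D printer: 275.9 W × 1.87 h × 7 d = 3,612 Wh = 3.612 kWh
Total energy = 0.8393 + 29.98 + 186.8 + 3.612 = 221.2 kWh
Cost = 221.2 kWh × £0.132 = £29.20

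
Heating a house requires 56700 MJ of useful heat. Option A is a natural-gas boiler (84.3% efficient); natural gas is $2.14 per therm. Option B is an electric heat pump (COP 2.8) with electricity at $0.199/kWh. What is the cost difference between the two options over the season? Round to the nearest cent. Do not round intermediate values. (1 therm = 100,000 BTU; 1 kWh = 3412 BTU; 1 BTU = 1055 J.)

Heat load = 56700 MJ = 56,700,000,000 J / 1055 = 53,744,076 BTU
Gas: input = 53,744,076 / 0.843 = 63,753,352 BTU = 637.5 therm → 637.5 × $2.14 = $1,364.32
Heat pump: 53,744,076 BTU / 3412 = 15,750 kWh heat; / 2.8 = 5,626 kWh in → × $0.199 = $1,119.48
Difference = |$1,364.32 − $1,119.48| = $244.84

$244.84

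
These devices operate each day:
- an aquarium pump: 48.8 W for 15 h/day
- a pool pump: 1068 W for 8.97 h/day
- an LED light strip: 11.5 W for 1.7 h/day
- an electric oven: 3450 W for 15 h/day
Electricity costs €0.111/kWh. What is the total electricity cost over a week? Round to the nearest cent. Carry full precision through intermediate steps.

aquarium pump: 48.8 W × 15 h × 7 d = 5,124 Wh = 5.124 kWh
pool pump: 1068 W × 8.97 h × 7 d = 67,060 Wh = 67.06 kWh
LED light strip: 11.5 W × 1.7 h × 7 d = 137 Wh = 0.1368 kWh
electric oven: 3450 W × 15 h × 7 d = 362,250 Wh = 362.2 kWh
Total energy = 5.124 + 67.06 + 0.1368 + 362.2 = 434.6 kWh
Cost = 434.6 kWh × €0.111 = €48.24

€48.24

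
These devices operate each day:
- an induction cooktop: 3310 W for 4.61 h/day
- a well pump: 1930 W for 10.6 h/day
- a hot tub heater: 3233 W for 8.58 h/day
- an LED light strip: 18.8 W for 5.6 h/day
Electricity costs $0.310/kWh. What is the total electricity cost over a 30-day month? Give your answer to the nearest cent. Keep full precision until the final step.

$591.12

induction cooktop: 3310 W × 4.61 h × 30 d = 457,773 Wh = 457.8 kWh
well pump: 1930 W × 10.6 h × 30 d = 613,740 Wh = 613.7 kWh
hot tub heater: 3233 W × 8.58 h × 30 d = 832,174 Wh = 832.2 kWh
LED light strip: 18.8 W × 5.6 h × 30 d = 3,158 Wh = 3.158 kWh
Total energy = 457.8 + 613.7 + 832.2 + 3.158 = 1,907 kWh
Cost = 1,907 kWh × $0.310 = $591.12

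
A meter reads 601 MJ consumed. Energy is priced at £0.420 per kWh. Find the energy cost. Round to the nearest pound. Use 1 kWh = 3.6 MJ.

£70

601 MJ × (0.27778 kWh/MJ) = 166.9 kWh
Cost = 166.9 kWh × £0.420/kWh = £70.12 ≈ £70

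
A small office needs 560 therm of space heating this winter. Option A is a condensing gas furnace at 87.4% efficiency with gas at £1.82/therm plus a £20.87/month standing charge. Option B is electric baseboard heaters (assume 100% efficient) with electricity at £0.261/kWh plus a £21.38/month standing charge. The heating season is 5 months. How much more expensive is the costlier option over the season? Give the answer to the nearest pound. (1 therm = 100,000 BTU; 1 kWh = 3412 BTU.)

Heat load = 560 therm × 100,000 = 56,000,000 BTU
Gas: input = 56,000,000 / 0.874 = 64,073,227 BTU = 640.7 therm → 640.7 × £1.82 = £1,166.13; + 5 × £20.87 standing = £1,270.48
Electric: 56,000,000 BTU / 3412 = 16,410 kWh → × £0.261 = £4,283.70; + 5 × £21.38 standing = £4,390.60
Difference = |£1,270.48 − £4,390.60| = £3,120.12 ≈ £3120

£3120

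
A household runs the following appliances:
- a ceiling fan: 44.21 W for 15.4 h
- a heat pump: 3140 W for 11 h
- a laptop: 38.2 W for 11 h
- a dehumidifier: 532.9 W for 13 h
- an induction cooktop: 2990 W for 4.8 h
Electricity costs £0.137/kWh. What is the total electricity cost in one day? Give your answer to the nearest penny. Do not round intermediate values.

ceiling fan: 44.21 W × 15.4 h = 681 Wh = 0.6808 kWh
heat pump: 3140 W × 11 h = 34,540 Wh = 34.54 kWh
laptop: 38.2 W × 11 h = 420 Wh = 0.4202 kWh
dehumidifier: 532.9 W × 13 h = 6,928 Wh = 6.928 kWh
induction cooktop: 2990 W × 4.8 h = 14,352 Wh = 14.35 kWh
Total energy = 0.6808 + 34.54 + 0.4202 + 6.928 + 14.35 = 56.92 kWh
Cost = 56.92 kWh × £0.137 = £7.80

£7.80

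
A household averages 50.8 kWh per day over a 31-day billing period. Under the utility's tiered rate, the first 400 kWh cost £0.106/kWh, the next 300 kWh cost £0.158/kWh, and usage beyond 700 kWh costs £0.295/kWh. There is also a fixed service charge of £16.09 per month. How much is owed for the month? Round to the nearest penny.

Usage = 50.8 kWh/day × 31 days = 1574.8 kWh
First 400 kWh × £0.106 = £42.40
Next 300 kWh × £0.158 = £47.40
Remaining 874.8 kWh × £0.295 = £258.07
Energy charge = £347.87; + service £16.09 = £363.96

£363.96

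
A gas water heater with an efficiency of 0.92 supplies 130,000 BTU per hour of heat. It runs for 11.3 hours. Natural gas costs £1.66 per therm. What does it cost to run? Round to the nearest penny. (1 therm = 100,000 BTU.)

£26.51

Heat delivered = 130,000 BTU/h × 11.3 h = 1,469,000 BTU
Gas input = 1,469,000 / 0.92 = 1,596,739 BTU
= 1,596,739 / 100,000 = 15.97 therm
Cost = 15.97 × £1.66/therm = £26.51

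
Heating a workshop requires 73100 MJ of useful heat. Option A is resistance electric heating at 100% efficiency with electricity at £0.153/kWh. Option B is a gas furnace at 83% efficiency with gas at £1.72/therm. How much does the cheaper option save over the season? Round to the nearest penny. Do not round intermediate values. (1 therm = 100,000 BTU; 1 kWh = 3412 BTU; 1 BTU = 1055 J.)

Heat load = 73100 MJ = 73,100,000,000 J / 1055 = 69,289,100 BTU
Gas: input = 69,289,100 / 0.83 = 83,480,843 BTU = 834.8 therm → 834.8 × £1.72 = £1,435.87
Electric: 69,289,100 BTU / 3412 = 20,310 kWh → × £0.153 = £3,107.04
Difference = |£1,435.87 − £3,107.04| = £1,671.17

£1671.17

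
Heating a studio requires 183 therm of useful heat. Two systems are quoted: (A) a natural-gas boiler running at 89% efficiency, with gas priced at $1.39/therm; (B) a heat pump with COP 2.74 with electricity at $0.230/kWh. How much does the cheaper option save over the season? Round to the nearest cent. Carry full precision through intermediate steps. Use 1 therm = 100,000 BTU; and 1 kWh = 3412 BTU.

$164.41

Heat load = 183 therm × 100,000 = 18,300,000 BTU
Gas: input = 18,300,000 / 0.890 = 20,561,798 BTU = 205.6 therm → 205.6 × $1.39 = $285.81
Heat pump: 18,300,000 BTU / 3412 = 5,363 kWh heat; / 2.74 = 1,957 kWh in → × $0.230 = $450.21
Difference = |$285.81 − $450.21| = $164.41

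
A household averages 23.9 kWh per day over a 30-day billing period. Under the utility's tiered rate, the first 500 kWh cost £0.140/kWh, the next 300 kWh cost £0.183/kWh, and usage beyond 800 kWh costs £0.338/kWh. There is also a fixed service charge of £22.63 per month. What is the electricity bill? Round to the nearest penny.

£132.34

Usage = 23.9 kWh/day × 30 days = 717 kWh
First 500 kWh × £0.140 = £70.00
Next 217 kWh × £0.183 = £39.71
Remaining tier: 0 kWh (not reached)
Energy charge = £109.71; + service £22.63 = £132.34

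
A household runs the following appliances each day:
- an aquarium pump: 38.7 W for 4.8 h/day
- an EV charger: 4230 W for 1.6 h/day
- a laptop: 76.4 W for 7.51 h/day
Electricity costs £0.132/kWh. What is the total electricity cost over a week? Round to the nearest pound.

aquarium pump: 38.7 W × 4.8 h × 7 d = 1,300 Wh = 1.3 kWh
EV charger: 4230 W × 1.6 h × 7 d = 47,376 Wh = 47.38 kWh
laptop: 76.4 W × 7.51 h × 7 d = 4,016 Wh = 4.016 kWh
Total energy = 1.3 + 47.38 + 4.016 = 52.69 kWh
Cost = 52.69 kWh × £0.132 = £6.96 ≈ £7

£7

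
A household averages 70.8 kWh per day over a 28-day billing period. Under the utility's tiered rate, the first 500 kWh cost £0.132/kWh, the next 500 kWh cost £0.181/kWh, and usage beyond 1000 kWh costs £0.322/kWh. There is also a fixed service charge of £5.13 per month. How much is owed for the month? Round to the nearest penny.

£477.96

Usage = 70.8 kWh/day × 28 days = 1982.4 kWh
First 500 kWh × £0.132 = £66.00
Next 500 kWh × £0.181 = £90.50
Remaining 982.4 kWh × £0.322 = £316.33
Energy charge = £472.83; + service £5.13 = £477.96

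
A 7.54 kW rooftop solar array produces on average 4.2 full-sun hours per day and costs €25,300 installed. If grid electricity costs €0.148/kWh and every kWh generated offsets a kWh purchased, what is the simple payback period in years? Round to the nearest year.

15 years

Daily generation = 7.54 kW × 4.2 h = 31.67 kWh
Annual generation = 31.67 × 365 = 11559 kWh
Annual savings = 11559 × €0.148 = €1,710.71
Payback = €25,300 / €1,710.71 = 14.8 years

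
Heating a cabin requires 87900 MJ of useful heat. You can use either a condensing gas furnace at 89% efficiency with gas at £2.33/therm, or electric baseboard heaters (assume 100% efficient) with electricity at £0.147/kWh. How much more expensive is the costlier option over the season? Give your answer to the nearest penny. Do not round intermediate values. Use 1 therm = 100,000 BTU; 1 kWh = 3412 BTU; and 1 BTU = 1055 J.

Heat load = 87900 MJ = 87,900,000,000 J / 1055 = 83,317,536 BTU
Gas: input = 83,317,536 / 0.89 = 93,615,208 BTU = 936.2 therm → 936.2 × £2.33 = £2,181.23
Electric: 83,317,536 BTU / 3412 = 24,420 kWh → × £0.147 = £3,589.59
Difference = |£2,181.23 − £3,589.59| = £1,408.35

£1408.35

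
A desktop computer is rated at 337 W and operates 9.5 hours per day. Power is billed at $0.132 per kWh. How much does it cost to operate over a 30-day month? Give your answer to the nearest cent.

Energy = 337 W × 9.5 h/day × 30 days = 96,045 Wh = 96.05 kWh
Cost = 96.05 kWh × $0.132/kWh = $12.68

$12.68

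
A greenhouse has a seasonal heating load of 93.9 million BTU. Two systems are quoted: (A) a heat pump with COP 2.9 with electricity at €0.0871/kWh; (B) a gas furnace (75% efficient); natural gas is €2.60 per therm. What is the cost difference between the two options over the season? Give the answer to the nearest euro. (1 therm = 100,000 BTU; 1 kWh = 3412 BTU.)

€2429

Heat load = 93.9 × 10⁶ BTU = 93,900,000 BTU
Gas: input = 93,900,000 / 0.75 = 125,200,000 BTU = 1,252 therm → 1,252 × €2.60 = €3,255.20
Heat pump: 93,900,000 BTU / 3412 = 27,520 kWh heat; / 2.9 = 9,490 kWh in → × €0.0871 = €826.56
Difference = |€3,255.20 − €826.56| = €2,428.64 ≈ €2429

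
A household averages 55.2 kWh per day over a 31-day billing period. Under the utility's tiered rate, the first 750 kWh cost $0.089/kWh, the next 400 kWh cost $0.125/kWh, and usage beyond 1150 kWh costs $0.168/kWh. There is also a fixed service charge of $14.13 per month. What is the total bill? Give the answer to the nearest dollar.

$225

Usage = 55.2 kWh/day × 31 days = 1711.2 kWh
First 750 kWh × $0.089 = $66.75
Next 400 kWh × $0.125 = $50.00
Remaining 561.2 kWh × $0.168 = $94.28
Energy charge = $211.03; + service $14.13 = $225.16 ≈ $225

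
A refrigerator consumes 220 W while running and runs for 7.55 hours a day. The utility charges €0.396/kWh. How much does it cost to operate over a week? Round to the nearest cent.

€4.60

Energy = 220 W × 7.55 h/day × 7 days = 11,627 Wh = 11.63 kWh
Cost = 11.63 kWh × €0.396/kWh = €4.60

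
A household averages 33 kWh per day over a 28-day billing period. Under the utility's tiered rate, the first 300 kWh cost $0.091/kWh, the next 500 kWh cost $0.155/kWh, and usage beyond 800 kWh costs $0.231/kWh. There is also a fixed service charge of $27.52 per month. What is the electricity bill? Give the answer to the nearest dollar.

Usage = 33 kWh/day × 28 days = 924 kWh
First 300 kWh × $0.091 = $27.30
Next 500 kWh × $0.155 = $77.50
Remaining 124 kWh × $0.231 = $28.64
Energy charge = $133.44; + service $27.52 = $160.96 ≈ $161

$161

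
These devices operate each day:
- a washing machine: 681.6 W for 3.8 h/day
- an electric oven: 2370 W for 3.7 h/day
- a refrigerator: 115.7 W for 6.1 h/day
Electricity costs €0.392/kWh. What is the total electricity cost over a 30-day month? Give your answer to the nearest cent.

€141.88

washing machine: 681.6 W × 3.8 h × 30 d = 77,702 Wh = 77.7 kWh
electric oven: 2370 W × 3.7 h × 30 d = 263,070 Wh = 263.1 kWh
refrigerator: 115.7 W × 6.1 h × 30 d = 21,173 Wh = 21.17 kWh
Total energy = 77.7 + 263.1 + 21.17 = 361.9 kWh
Cost = 361.9 kWh × €0.392 = €141.88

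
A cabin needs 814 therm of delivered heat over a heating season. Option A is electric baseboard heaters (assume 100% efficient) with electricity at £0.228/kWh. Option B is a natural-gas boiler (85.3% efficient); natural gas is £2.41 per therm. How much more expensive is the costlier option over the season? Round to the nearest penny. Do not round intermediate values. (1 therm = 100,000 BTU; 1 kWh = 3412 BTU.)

Heat load = 814 therm × 100,000 = 81,400,000 BTU
Gas: input = 81,400,000 / 0.853 = 95,427,902 BTU = 954.3 therm → 954.3 × £2.41 = £2,299.81
Electric: 81,400,000 BTU / 3412 = 23,860 kWh → × £0.228 = £5,439.39
Difference = |£2,299.81 − £5,439.39| = £3,139.58

£3139.58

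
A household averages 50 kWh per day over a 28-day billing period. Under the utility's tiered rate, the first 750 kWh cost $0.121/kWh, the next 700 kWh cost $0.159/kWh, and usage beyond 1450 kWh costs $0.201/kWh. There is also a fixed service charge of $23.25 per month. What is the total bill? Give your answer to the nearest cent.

Usage = 50 kWh/day × 28 days = 1400 kWh
First 750 kWh × $0.121 = $90.75
Next 650 kWh × $0.159 = $103.35
Remaining tier: 0 kWh (not reached)
Energy charge = $194.10; + service $23.25 = $217.35

$217.35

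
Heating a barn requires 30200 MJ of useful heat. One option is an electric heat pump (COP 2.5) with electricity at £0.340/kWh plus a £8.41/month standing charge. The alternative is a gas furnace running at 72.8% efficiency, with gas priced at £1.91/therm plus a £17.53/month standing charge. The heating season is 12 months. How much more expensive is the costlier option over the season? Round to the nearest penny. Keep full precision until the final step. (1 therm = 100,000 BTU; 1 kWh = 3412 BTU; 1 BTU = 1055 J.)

£280.53

Heat load = 30200 MJ = 30,200,000,000 J / 1055 = 28,625,592 BTU
Gas: input = 28,625,592 / 0.728 = 39,320,869 BTU = 393.2 therm → 393.2 × £1.91 = £751.03; + 12 × £17.53 standing = £961.39
Heat pump: 28,625,592 BTU / 3412 = 8,390 kWh heat; / 2.5 = 3,356 kWh in → × £0.340 = £1,141.00; + 12 × £8.41 standing = £1,241.92
Difference = |£961.39 − £1,241.92| = £280.53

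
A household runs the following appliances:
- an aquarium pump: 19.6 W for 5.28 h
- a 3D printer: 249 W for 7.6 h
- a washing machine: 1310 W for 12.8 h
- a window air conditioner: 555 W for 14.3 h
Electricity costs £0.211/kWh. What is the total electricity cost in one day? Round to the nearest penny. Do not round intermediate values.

aquarium pump: 19.6 W × 5.28 h = 103 Wh = 0.1035 kWh
3D printer: 249 W × 7.6 h = 1,892 Wh = 1.892 kWh
washing machine: 1310 W × 12.8 h = 16,768 Wh = 16.77 kWh
window air conditioner: 555 W × 14.3 h = 7,936 Wh = 7.936 kWh
Total energy = 0.1035 + 1.892 + 16.77 + 7.936 = 26.7 kWh
Cost = 26.7 kWh × £0.211 = £5.63

£5.63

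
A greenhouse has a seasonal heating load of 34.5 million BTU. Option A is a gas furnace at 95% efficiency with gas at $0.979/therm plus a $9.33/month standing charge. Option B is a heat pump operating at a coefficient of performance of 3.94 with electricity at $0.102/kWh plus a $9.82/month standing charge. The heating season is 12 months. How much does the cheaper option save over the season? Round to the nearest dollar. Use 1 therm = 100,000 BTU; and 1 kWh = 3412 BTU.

$88

Heat load = 34.5 × 10⁶ BTU = 34,500,000 BTU
Gas: input = 34,500,000 / 0.95 = 36,315,789 BTU = 363.2 therm → 363.2 × $0.979 = $355.53; + 12 × $9.33 standing = $467.49
Heat pump: 34,500,000 BTU / 3412 = 10,110 kWh heat; / 3.94 = 2,566 kWh in → × $0.102 = $261.77; + 12 × $9.82 standing = $379.61
Difference = |$467.49 − $379.61| = $87.89 ≈ $88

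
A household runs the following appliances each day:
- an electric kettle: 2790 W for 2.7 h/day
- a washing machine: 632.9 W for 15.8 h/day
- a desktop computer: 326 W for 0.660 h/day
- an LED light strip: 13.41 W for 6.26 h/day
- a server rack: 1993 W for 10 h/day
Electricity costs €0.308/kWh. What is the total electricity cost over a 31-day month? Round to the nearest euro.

€361

electric kettle: 2790 W × 2.7 h × 31 d = 233,523 Wh = 233.5 kWh
washing machine: 632.9 W × 15.8 h × 31 d = 309,994 Wh = 310 kWh
desktop computer: 326 W × 0.660 h × 31 d = 6,670 Wh = 6.67 kWh
LED light strip: 13.41 W × 6.26 h × 31 d = 2,602 Wh = 2.602 kWh
server rack: 1993 W × 10 h × 31 d = 617,830 Wh = 617.8 kWh
Total energy = 233.5 + 310 + 6.67 + 2.602 + 617.8 = 1,171 kWh
Cost = 1,171 kWh × €0.308 = €360.55 ≈ €361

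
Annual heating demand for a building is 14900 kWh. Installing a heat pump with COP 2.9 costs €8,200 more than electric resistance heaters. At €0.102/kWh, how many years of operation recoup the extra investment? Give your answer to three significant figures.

Resistance: 14900 kWh × €0.102 = €1,519.80/yr
Heat pump: 14900 / 2.9 = 5138 kWh in → × €0.102 = €524.07/yr
Annual savings = €995.73
Payback = €8,200 / €995.73 = 8.24 years

8.24 years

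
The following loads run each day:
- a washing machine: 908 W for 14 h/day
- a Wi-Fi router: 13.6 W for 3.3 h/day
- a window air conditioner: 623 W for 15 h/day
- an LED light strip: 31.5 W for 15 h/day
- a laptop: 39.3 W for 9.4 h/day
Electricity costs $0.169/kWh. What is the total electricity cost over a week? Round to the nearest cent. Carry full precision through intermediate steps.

washing machine: 908 W × 14 h × 7 d = 88,984 Wh = 88.98 kWh
Wi-Fi router: 13.6 W × 3.3 h × 7 d = 314 Wh = 0.3142 kWh
window air conditioner: 623 W × 15 h × 7 d = 65,415 Wh = 65.42 kWh
LED light strip: 31.5 W × 15 h × 7 d = 3,308 Wh = 3.308 kWh
laptop: 39.3 W × 9.4 h × 7 d = 2,586 Wh = 2.586 kWh
Total energy = 88.98 + 0.3142 + 65.42 + 3.308 + 2.586 = 160.6 kWh
Cost = 160.6 kWh × $0.169 = $27.14

$27.14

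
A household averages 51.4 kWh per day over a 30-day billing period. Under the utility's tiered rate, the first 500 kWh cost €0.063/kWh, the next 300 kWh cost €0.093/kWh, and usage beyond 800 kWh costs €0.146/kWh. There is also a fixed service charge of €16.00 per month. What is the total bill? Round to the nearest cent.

€183.73

Usage = 51.4 kWh/day × 30 days = 1542 kWh
First 500 kWh × €0.063 = €31.50
Next 300 kWh × €0.093 = €27.90
Remaining 742 kWh × €0.146 = €108.33
Energy charge = €167.73; + service €16.00 = €183.73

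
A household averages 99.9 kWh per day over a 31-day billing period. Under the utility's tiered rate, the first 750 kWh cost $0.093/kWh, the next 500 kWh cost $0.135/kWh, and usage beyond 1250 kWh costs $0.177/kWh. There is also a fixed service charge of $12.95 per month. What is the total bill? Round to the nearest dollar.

$477

Usage = 99.9 kWh/day × 31 days = 3096.9 kWh
First 750 kWh × $0.093 = $69.75
Next 500 kWh × $0.135 = $67.50
Remaining 1846.9 kWh × $0.177 = $326.90
Energy charge = $464.15; + service $12.95 = $477.10 ≈ $477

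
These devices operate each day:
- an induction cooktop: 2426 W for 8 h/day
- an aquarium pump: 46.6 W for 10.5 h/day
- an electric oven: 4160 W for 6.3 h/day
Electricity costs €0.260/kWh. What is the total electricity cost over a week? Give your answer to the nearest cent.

induction cooktop: 2426 W × 8 h × 7 d = 135,856 Wh = 135.9 kWh
aquarium pump: 46.6 W × 10.5 h × 7 d = 3,425 Wh = 3.425 kWh
electric oven: 4160 W × 6.3 h × 7 d = 183,456 Wh = 183.5 kWh
Total energy = 135.9 + 3.425 + 183.5 = 322.7 kWh
Cost = 322.7 kWh × €0.260 = €83.91

€83.91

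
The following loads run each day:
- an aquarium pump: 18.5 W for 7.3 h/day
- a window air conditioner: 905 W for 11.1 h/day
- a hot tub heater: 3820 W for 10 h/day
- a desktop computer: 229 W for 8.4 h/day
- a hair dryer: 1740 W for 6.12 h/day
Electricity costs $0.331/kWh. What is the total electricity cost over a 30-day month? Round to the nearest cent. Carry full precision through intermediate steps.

aquarium pump: 18.5 W × 7.3 h × 30 d = 4,051 Wh = 4.051 kWh
window air conditioner: 905 W × 11.1 h × 30 d = 301,365 Wh = 301.4 kWh
hot tub heater: 3820 W × 10 h × 30 d = 1,146,000 Wh = 1,146 kWh
desktop computer: 229 W × 8.4 h × 30 d = 57,708 Wh = 57.71 kWh
hair dryer: 1740 W × 6.12 h × 30 d = 319,464 Wh = 319.5 kWh
Total energy = 4.051 + 301.4 + 1,146 + 57.71 + 319.5 = 1,829 kWh
Cost = 1,829 kWh × $0.331 = $605.26

$605.26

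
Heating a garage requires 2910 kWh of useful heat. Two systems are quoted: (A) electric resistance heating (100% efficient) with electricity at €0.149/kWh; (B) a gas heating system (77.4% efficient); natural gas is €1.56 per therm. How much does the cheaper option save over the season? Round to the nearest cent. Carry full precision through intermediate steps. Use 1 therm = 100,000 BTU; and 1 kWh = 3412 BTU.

€233.47

Heat load = 2910 kWh × 3412 = 9,928,920 BTU
Gas: input = 9,928,920 / 0.774 = 12,828,062 BTU = 128.3 therm → 128.3 × €1.56 = €200.12
Electric: 9,928,920 BTU / 3412 = 2,910 kWh → × €0.149 = €433.59
Difference = |€200.12 − €433.59| = €233.47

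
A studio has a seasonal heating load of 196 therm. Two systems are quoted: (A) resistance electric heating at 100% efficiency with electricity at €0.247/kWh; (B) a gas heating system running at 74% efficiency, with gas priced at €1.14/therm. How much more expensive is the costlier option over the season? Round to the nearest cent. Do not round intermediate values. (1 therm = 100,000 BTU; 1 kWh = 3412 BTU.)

€1116.93

Heat load = 196 therm × 100,000 = 19,600,000 BTU
Gas: input = 19,600,000 / 0.740 = 26,486,486 BTU = 264.9 therm → 264.9 × €1.14 = €301.95
Electric: 19,600,000 BTU / 3412 = 5,744 kWh → × €0.247 = €1,418.87
Difference = |€301.95 − €1,418.87| = €1,116.93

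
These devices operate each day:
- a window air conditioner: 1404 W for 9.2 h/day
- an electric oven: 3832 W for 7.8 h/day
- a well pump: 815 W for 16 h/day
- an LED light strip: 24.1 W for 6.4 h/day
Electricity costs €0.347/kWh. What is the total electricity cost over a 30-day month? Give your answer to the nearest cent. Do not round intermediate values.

window air conditioner: 1404 W × 9.2 h × 30 d = 387,504 Wh = 387.5 kWh
electric oven: 3832 W × 7.8 h × 30 d = 896,688 Wh = 896.7 kWh
well pump: 815 W × 16 h × 30 d = 391,200 Wh = 391.2 kWh
LED light strip: 24.1 W × 6.4 h × 30 d = 4,627 Wh = 4.627 kWh
Total energy = 387.5 + 896.7 + 391.2 + 4.627 = 1,680 kWh
Cost = 1,680 kWh × €0.347 = €582.97

€582.97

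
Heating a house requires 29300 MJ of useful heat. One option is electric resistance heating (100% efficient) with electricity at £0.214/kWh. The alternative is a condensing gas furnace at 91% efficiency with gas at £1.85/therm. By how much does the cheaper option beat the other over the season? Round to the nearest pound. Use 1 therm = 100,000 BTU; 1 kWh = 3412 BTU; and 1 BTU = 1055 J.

Heat load = 29300 MJ = 29,300,000,000 J / 1055 = 27,772,512 BTU
Gas: input = 27,772,512 / 0.91 = 30,519,244 BTU = 305.2 therm → 305.2 × £1.85 = £564.61
Electric: 27,772,512 BTU / 3412 = 8,140 kWh → × £0.214 = £1,741.89
Difference = |£564.61 − £1,741.89| = £1,177.28 ≈ £1177

£1177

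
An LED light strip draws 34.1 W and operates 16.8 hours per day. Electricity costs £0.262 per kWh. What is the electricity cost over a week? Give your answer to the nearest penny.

Energy = 34.1 W × 16.8 h/day × 7 days = 4,010 Wh = 4.01 kWh
Cost = 4.01 kWh × £0.262/kWh = £1.05

£1.05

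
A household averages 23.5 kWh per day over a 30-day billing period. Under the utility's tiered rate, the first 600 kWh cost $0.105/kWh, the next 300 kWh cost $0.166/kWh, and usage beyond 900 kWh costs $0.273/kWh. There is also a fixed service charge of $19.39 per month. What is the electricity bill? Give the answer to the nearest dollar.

Usage = 23.5 kWh/day × 30 days = 705 kWh
First 600 kWh × $0.105 = $63.00
Next 105 kWh × $0.166 = $17.43
Remaining tier: 0 kWh (not reached)
Energy charge = $80.43; + service $19.39 = $99.82 ≈ $100

$100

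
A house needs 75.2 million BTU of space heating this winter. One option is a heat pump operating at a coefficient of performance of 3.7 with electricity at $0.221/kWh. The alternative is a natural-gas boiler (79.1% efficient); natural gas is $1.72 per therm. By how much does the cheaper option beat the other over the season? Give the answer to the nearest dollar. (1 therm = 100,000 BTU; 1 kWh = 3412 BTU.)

Heat load = 75.2 × 10⁶ BTU = 75,200,000 BTU
Gas: input = 75,200,000 / 0.791 = 95,069,532 BTU = 950.7 therm → 950.7 × $1.72 = $1,635.20
Heat pump: 75,200,000 BTU / 3412 = 22,040 kWh heat; / 3.7 = 5,957 kWh in → × $0.221 = $1,316.43
Difference = |$1,635.20 − $1,316.43| = $318.76 ≈ $319

$319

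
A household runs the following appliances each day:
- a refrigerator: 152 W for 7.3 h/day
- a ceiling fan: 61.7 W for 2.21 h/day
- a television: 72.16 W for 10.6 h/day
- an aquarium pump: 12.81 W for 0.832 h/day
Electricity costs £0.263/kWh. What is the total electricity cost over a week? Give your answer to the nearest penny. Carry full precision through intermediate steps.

£3.72

refrigerator: 152 W × 7.3 h × 7 d = 7,767 Wh = 7.767 kWh
ceiling fan: 61.7 W × 2.21 h × 7 d = 954 Wh = 0.9545 kWh
television: 72.16 W × 10.6 h × 7 d = 5,354 Wh = 5.354 kWh
aquarium pump: 12.81 W × 0.832 h × 7 d = 75 Wh = 0.07461 kWh
Total energy = 7.767 + 0.9545 + 5.354 + 0.07461 = 14.15 kWh
Cost = 14.15 kWh × £0.263 = £3.72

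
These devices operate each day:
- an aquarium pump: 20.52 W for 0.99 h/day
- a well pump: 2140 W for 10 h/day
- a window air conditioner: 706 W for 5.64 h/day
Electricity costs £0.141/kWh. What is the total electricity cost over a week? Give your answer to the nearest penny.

aquarium pump: 20.52 W × 0.99 h × 7 d = 142 Wh = 0.1422 kWh
well pump: 2140 W × 10 h × 7 d = 149,800 Wh = 149.8 kWh
window air conditioner: 706 W × 5.64 h × 7 d = 27,873 Wh = 27.87 kWh
Total energy = 0.1422 + 149.8 + 27.87 = 177.8 kWh
Cost = 177.8 kWh × £0.141 = £25.07

£25.07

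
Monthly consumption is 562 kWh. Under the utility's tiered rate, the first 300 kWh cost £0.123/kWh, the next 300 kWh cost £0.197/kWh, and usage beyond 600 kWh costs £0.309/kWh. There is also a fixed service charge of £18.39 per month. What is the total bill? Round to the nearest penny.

First 300 kWh × £0.123 = £36.90
Next 262 kWh × £0.197 = £51.61
Remaining tier: 0 kWh (not reached)
Energy charge = £88.51; + service £18.39 = £106.90

£106.90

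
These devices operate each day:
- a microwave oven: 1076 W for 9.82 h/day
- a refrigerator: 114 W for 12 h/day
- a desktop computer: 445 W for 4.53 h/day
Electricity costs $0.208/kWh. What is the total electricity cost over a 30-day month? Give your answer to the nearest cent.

microwave oven: 1076 W × 9.82 h × 30 d = 316,990 Wh = 317 kWh
refrigerator: 114 W × 12 h × 30 d = 41,040 Wh = 41.04 kWh
desktop computer: 445 W × 4.53 h × 30 d = 60,476 Wh = 60.48 kWh
Total energy = 317 + 41.04 + 60.48 = 418.5 kWh
Cost = 418.5 kWh × $0.208 = $87.05

$87.05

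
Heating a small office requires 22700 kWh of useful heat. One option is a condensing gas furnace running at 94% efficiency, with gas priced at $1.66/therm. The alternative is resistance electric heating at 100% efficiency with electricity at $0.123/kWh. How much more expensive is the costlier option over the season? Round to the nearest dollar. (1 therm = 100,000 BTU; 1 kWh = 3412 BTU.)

$1424

Heat load = 22700 kWh × 3412 = 77,452,400 BTU
Gas: input = 77,452,400 / 0.94 = 82,396,170 BTU = 824 therm → 824 × $1.66 = $1,367.78
Electric: 77,452,400 BTU / 3412 = 22,700 kWh → × $0.123 = $2,792.10
Difference = |$1,367.78 − $2,792.10| = $1,424.32 ≈ $1424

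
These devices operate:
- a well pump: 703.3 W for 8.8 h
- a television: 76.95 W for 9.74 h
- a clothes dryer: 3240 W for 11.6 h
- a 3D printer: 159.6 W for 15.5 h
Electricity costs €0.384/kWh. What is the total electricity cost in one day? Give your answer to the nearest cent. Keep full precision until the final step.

€18.05

well pump: 703.3 W × 8.8 h = 6,189 Wh = 6.189 kWh
television: 76.95 W × 9.74 h = 749 Wh = 0.7495 kWh
clothes dryer: 3240 W × 11.6 h = 37,584 Wh = 37.58 kWh
3D printer: 159.6 W × 15.5 h = 2,474 Wh = 2.474 kWh
Total energy = 6.189 + 0.7495 + 37.58 + 2.474 = 47 kWh
Cost = 47 kWh × €0.384 = €18.05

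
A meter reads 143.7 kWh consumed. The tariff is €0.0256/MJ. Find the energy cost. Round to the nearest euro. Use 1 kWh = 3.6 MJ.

€13

143.7 kWh × (3.6 MJ/kWh) = 517.3 MJ
Cost = 517.3 MJ × €0.0256/MJ = €13.24 ≈ €13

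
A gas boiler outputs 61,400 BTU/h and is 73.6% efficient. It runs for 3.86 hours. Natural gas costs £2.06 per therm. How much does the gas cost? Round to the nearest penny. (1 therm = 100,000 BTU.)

£6.63

Heat delivered = 61,400 BTU/h × 3.86 h = 237,004 BTU
Gas input = 237,004 / 0.736 = 322,016 BTU
= 322,016 / 100,000 = 3.22 therm
Cost = 3.22 × £2.06/therm = £6.63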